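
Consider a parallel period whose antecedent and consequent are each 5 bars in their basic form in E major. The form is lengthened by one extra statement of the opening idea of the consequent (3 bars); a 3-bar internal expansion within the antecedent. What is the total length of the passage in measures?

16 measures

Basic parallel period: 5 + 5 = 10 bars.
10 (basic form) + 3 (extra statement) + 3 (internal expansion) = 16.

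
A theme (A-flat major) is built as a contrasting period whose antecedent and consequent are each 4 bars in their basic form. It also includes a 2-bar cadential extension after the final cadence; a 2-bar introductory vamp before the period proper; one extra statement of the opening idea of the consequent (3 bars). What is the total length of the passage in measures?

15 measures

Basic contrasting period: 4 + 4 = 8 bars.
8 (basic form) + 2 (cadential extension) + 2 (introduction) + 3 (extra statement) = 15.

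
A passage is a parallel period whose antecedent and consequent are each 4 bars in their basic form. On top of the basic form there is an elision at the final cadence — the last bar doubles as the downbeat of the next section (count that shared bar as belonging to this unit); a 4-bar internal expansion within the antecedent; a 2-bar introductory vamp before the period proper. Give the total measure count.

Basic parallel period: 4 + 4 = 8 bars.
8 (basic form) + 4 (internal expansion) + 2 (introduction) = 14.
The elision shares a bar with the next section but does not change this unit's count.

14 measures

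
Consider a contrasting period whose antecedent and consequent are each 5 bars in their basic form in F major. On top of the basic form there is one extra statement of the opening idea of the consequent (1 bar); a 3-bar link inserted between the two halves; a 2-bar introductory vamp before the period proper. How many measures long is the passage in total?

Basic contrasting period: 5 + 5 = 10 bars.
10 (basic form) + 1 (extra statement) + 3 (link) + 2 (introduction) = 16.

16 measures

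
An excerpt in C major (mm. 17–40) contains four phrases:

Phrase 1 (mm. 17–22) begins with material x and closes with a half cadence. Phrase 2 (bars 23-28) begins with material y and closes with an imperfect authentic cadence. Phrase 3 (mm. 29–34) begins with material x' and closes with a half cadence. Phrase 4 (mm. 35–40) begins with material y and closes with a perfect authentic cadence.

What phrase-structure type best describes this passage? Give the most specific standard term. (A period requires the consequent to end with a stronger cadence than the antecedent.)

Four phrases in two halves: the first half (bars 17-28) ends with an imperfect authentic cadence, the second (mm. 29–40) with a perfect authentic cadence — a large antecedent–consequent pair, i.e. a double period.
Phrase 3 begins with the same material as phrase 1, making it parallel.

parallel double period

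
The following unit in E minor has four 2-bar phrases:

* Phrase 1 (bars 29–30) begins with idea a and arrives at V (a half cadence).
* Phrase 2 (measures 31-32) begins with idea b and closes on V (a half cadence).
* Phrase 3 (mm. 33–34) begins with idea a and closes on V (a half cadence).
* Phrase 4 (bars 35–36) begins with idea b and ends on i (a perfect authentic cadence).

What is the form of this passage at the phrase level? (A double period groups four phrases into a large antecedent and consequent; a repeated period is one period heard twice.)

parallel double period

Four phrases in two halves: the first half (mm. 29–32) ends with a half cadence, the second (bars 33-36) with a perfect authentic cadence — a large antecedent–consequent pair, i.e. a double period.
Phrase 3 begins with the same material as phrase 1, making it parallel.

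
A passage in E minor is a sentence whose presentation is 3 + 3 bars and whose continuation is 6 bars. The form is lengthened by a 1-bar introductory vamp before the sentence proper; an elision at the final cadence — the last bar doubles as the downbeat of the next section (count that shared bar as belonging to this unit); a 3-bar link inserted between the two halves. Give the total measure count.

Basic sentence: 3 + 3 + 6 = 12 bars.
12 (basic form) + 1 (introduction) + 3 (link) = 16.
The elision shares a bar with the next section but does not change this unit's count.

16 measures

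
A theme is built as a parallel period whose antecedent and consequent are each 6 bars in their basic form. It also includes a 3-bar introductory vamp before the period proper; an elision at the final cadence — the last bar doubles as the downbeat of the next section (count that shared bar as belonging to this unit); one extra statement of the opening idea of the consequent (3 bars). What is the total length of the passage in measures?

Basic parallel period: 6 + 6 = 12 bars.
12 (basic form) + 3 (introduction) + 3 (extra statement) = 18.
The elision shares a bar with the next section but does not change this unit's count.

18 measures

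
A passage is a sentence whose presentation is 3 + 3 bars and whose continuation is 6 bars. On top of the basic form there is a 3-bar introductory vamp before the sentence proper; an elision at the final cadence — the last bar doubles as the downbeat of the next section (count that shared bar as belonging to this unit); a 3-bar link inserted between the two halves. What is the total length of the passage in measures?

Basic sentence: 3 + 3 + 6 = 12 bars.
12 (basic form) + 3 (introduction) + 3 (link) = 18.
The elision shares a bar with the next section but does not change this unit's count.

18 measures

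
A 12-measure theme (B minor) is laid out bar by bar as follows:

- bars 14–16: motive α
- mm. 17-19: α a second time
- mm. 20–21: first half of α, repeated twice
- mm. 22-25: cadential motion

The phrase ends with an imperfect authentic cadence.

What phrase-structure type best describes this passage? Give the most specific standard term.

sentence

Basic idea (mm. 14-16) + its repetition (mm. 17–19) form the presentation; fragmentation and cadence (bars 20–25) form the continuation — the 12-bar whole is a sentence.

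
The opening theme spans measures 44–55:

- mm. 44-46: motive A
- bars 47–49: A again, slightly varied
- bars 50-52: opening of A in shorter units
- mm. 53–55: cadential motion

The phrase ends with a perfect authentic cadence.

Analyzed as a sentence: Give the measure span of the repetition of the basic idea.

measures 47–49

The presentation of a sentence is the basic idea (bars 44-46) plus its repetition (mm. 47–49); the repetition of the basic idea is therefore measures 47–49.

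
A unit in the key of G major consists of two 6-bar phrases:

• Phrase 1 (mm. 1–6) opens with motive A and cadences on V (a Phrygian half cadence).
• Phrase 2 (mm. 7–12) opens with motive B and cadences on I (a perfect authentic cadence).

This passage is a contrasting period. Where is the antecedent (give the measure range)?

measures 1–6

The antecedent is the phrase ending with the weaker cadence (Phrygian half cadence, phrase 1) and the consequent the one ending more conclusively (perfect authentic cadence, phrase 2); the antecedent is bars 1-6.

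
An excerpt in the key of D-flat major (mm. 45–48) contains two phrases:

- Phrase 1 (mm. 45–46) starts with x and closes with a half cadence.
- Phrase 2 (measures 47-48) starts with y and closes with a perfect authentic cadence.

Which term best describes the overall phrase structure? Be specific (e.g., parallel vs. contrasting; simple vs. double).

Phrase 1 ends with a half cadence (weaker) and phrase 2 with a perfect authentic cadence (stronger): antecedent + consequent = a period.
The two phrases open with different material (x / y), so the period is contrasting.

contrasting period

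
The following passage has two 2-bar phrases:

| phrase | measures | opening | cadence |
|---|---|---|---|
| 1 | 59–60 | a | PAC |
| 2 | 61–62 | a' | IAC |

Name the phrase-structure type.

phrase group

The second phrase closes with an imperfect authentic cadence, which is not stronger than the first phrase's perfect authentic cadence; without a weak→strong cadential pair there is no antecedent–consequent relationship, so this is a phrase group rather than a period.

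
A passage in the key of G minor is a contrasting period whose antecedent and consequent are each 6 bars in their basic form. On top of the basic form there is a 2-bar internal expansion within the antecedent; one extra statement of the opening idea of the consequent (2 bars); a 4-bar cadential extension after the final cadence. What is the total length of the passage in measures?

Basic contrasting period: 6 + 6 = 12 bars.
12 (basic form) + 2 (internal expansion) + 2 (extra statement) + 4 (cadential extension) = 20.

20 measures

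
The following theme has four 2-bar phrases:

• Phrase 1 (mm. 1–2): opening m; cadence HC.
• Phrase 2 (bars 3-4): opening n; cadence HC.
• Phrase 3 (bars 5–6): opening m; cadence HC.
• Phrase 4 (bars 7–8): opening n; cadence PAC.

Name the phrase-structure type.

Four phrases in two halves: the first half (bars 1-4) ends with a half cadence, the second (bars 5–8) with a perfect authentic cadence — a large antecedent–consequent pair, i.e. a double period.
Phrase 3 begins with the same material as phrase 1, making it parallel.

parallel double period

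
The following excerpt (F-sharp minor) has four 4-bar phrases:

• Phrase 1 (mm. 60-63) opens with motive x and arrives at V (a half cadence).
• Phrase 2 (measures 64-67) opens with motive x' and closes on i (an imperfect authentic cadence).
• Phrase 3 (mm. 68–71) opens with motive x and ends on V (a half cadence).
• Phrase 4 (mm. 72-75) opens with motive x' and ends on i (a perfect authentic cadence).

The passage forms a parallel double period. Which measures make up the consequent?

In a double period the first pair of phrases (ending imperfect authentic cadence) is the large antecedent and the second pair (ending perfect authentic cadence) is the large consequent; the consequent is measures 68–75.

measures 68–75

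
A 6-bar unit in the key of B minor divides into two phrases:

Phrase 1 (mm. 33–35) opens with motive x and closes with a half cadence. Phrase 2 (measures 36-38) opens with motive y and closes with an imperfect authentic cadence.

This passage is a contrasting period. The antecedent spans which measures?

measures 33–35

The antecedent is the phrase ending with the weaker cadence (half cadence, phrase 1) and the consequent the one ending more conclusively (imperfect authentic cadence, phrase 2); the antecedent is mm. 33–35.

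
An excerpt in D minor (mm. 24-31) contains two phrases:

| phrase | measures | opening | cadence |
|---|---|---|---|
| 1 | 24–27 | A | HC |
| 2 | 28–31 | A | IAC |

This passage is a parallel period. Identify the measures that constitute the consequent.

The antecedent is the phrase ending with the weaker cadence (half cadence, phrase 1) and the consequent the one ending more conclusively (imperfect authentic cadence, phrase 2); the consequent is measures 28-31.

measures 28–31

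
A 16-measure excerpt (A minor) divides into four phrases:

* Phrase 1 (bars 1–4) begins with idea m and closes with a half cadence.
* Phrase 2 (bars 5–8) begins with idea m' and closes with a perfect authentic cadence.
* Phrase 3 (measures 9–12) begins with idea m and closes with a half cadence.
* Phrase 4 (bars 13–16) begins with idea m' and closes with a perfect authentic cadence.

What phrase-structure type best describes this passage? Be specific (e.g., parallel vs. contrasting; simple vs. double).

repeated period

The cadence pattern HC–PAC–HC–PAC is weak–strong twice, and phrases 3–4 restate phrases 1–2: a period heard twice, not a double period (which would end weakly at phrase 2).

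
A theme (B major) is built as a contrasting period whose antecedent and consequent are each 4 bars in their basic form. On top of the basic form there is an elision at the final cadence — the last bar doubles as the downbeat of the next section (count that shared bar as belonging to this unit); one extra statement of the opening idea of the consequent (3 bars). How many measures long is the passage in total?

Basic contrasting period: 4 + 4 = 8 bars.
8 (basic form) + 3 (extra statement) = 11.
The elision shares a bar with the next section but does not change this unit's count.

11 measures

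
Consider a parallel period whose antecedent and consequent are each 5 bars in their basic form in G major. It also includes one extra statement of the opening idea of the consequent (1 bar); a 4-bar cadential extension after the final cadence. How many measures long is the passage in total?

Basic parallel period: 5 + 5 = 10 bars.
10 (basic form) + 1 (extra statement) + 4 (cadential extension) = 15.

15 measures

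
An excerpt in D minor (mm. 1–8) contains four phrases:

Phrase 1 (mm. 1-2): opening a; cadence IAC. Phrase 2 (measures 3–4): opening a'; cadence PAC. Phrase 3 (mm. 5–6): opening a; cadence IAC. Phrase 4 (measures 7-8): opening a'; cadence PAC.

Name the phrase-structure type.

The cadence pattern IAC–PAC–IAC–PAC is weak–strong twice, and phrases 3–4 restate phrases 1–2: a period heard twice, not a double period (which would end weakly at phrase 2).

repeated period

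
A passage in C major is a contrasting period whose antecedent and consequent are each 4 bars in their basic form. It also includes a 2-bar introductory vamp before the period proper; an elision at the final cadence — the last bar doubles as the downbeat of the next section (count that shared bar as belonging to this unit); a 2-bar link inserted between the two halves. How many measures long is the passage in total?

Basic contrasting period: 4 + 4 = 8 bars.
8 (basic form) + 2 (introduction) + 2 (link) = 12.
The elision shares a bar with the next section but does not change this unit's count.

12 measures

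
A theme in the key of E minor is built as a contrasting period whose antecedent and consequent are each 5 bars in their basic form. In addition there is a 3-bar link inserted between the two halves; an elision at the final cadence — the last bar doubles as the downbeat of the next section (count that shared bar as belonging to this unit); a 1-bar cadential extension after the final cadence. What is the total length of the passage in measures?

Basic contrasting period: 5 + 5 = 10 bars.
10 (basic form) + 3 (link) + 1 (cadential extension) = 14.
The elision shares a bar with the next section but does not change this unit's count.

14 measures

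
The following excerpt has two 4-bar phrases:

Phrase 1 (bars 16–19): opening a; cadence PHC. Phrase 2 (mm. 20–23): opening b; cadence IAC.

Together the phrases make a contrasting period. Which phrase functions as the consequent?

phrase 2

The phrase ending with the weaker cadence (Phrygian half cadence) is the antecedent; the one ending more conclusively (imperfect authentic cadence) is the consequent. The consequent is phrase 2.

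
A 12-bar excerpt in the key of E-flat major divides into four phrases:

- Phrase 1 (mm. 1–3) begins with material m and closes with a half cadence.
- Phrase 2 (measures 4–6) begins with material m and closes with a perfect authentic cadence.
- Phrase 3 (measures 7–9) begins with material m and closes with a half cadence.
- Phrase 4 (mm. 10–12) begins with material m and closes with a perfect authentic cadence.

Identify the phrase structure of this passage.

repeated period

The cadence pattern HC–PAC–HC–PAC is weak–strong twice, and phrases 3–4 restate phrases 1–2: a period heard twice, not a double period (which would end weakly at phrase 2).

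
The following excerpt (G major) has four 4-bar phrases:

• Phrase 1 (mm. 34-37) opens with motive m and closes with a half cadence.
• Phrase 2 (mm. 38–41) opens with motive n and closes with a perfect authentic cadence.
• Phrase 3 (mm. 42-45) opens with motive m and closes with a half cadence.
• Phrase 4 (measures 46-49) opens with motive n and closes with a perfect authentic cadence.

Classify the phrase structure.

repeated period

The cadence pattern HC–PAC–HC–PAC is weak–strong twice, and phrases 3–4 restate phrases 1–2: a period heard twice, not a double period (which would end weakly at phrase 2).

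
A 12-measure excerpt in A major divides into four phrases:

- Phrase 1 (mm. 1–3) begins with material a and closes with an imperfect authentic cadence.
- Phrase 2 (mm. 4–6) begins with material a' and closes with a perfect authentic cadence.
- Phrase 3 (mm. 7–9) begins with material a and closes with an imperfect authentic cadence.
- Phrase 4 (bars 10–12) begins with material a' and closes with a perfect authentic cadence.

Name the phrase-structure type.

The cadence pattern IAC–PAC–IAC–PAC is weak–strong twice, and phrases 3–4 restate phrases 1–2: a period heard twice, not a double period (which would end weakly at phrase 2).

repeated period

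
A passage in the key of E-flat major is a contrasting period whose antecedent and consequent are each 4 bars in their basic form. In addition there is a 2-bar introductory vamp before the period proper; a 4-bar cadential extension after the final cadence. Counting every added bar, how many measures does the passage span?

14 measures

Basic contrasting period: 4 + 4 = 8 bars.
8 (basic form) + 2 (introduction) + 4 (cadential extension) = 14.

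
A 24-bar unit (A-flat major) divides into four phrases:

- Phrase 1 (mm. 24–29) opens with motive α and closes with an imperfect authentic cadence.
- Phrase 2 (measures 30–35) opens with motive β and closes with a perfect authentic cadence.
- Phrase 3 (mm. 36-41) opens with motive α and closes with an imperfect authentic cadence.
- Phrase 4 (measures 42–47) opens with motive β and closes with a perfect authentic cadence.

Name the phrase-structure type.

repeated period

The cadence pattern IAC–PAC–IAC–PAC is weak–strong twice, and phrases 3–4 restate phrases 1–2: a period heard twice, not a double period (which would end weakly at phrase 2).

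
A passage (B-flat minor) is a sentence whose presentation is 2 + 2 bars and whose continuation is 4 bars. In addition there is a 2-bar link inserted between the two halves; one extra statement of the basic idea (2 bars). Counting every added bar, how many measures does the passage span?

12 measures

Basic sentence: 2 + 2 + 4 = 8 bars.
8 (basic form) + 2 (link) + 2 (extra statement) = 12.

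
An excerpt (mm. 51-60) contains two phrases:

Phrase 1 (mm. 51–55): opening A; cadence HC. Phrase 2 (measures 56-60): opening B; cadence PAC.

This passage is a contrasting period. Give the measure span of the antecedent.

measures 51–55

The antecedent is the phrase ending with the weaker cadence (half cadence, phrase 1) and the consequent the one ending more conclusively (perfect authentic cadence, phrase 2); the antecedent is mm. 51–55.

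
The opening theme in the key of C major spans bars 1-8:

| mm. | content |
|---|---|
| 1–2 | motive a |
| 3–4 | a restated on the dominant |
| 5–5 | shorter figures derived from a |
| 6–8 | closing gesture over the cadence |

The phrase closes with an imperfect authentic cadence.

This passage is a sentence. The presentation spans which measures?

measures 1–4

The presentation of a sentence is the basic idea (mm. 1-2) plus its repetition (mm. 3–4); the presentation is therefore mm. 1–4.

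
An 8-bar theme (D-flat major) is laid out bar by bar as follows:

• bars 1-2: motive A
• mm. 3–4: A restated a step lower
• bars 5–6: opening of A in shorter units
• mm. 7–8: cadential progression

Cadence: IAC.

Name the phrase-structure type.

Basic idea (mm. 1–2) + its repetition (mm. 3-4) form the presentation; fragmentation and cadence (measures 5–8) form the continuation — the 8-bar whole is a sentence.

sentence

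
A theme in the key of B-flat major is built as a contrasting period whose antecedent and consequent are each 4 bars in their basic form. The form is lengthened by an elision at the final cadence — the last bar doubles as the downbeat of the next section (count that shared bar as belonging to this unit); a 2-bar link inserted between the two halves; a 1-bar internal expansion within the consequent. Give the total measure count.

11 measures

Basic contrasting period: 4 + 4 = 8 bars.
8 (basic form) + 2 (link) + 1 (internal expansion) = 11.
The elision shares a bar with the next section but does not change this unit's count.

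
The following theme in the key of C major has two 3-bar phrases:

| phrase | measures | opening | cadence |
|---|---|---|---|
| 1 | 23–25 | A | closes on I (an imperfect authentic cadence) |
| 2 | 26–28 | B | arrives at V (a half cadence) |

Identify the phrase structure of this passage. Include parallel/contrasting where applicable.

phrase group

The second phrase closes with a half cadence, which is not stronger than the first phrase's imperfect authentic cadence; without a weak→strong cadential pair there is no antecedent–consequent relationship, so this is a phrase group rather than a period.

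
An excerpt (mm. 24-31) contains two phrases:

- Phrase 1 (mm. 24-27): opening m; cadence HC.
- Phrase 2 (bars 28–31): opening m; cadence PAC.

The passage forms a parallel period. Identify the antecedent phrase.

The phrase ending with the weaker cadence (half cadence) is the antecedent; the one ending more conclusively (perfect authentic cadence) is the consequent. The antecedent is phrase 1.

phrase 1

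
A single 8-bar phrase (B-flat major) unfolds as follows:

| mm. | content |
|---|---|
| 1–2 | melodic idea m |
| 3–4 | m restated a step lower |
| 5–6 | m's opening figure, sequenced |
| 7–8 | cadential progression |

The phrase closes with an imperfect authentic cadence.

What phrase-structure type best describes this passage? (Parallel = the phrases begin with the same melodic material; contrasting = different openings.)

Basic idea (bars 1–2) + its repetition (bars 3–4) form the presentation; fragmentation and cadence (mm. 5–8) form the continuation — the 8-bar whole is a sentence.

sentence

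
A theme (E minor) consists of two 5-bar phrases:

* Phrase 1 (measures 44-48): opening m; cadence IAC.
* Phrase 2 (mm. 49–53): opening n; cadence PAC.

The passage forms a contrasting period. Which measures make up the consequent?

measures 49–53

The phrase ending with the weaker cadence (imperfect authentic cadence) is the antecedent; the one ending more conclusively (perfect authentic cadence) is the consequent. The consequent is measures 49–53.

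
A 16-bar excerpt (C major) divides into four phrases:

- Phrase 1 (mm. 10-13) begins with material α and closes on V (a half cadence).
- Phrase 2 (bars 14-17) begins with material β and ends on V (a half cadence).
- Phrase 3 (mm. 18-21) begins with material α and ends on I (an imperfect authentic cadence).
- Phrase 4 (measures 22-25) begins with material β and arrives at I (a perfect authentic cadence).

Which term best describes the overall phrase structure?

Four phrases in two halves: the first half (measures 10–17) ends with a half cadence, the second (mm. 18–25) with a perfect authentic cadence — a large antecedent–consequent pair, i.e. a double period.
Phrase 3 begins with the same material as phrase 1, making it parallel.

parallel double period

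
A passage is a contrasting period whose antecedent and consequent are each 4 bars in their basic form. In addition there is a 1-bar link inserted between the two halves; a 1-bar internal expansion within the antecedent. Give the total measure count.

Basic contrasting period: 4 + 4 = 8 bars.
8 (basic form) + 1 (link) + 1 (internal expansion) = 10.

10 measures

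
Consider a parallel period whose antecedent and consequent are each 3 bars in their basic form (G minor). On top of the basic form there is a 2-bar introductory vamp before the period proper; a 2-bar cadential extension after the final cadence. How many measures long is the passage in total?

10 measures

Basic parallel period: 3 + 3 = 6 bars.
6 (basic form) + 2 (introduction) + 2 (cadential extension) = 10.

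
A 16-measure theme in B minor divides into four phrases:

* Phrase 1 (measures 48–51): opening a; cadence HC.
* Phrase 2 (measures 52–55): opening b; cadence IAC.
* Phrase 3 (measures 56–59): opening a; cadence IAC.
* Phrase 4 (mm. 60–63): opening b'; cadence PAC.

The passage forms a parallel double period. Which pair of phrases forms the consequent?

phrases 3 and 4

In a double period the first pair of phrases (ending imperfect authentic cadence) is the large antecedent and the second pair (ending perfect authentic cadence) is the large consequent; the consequent is phrases 3 and 4.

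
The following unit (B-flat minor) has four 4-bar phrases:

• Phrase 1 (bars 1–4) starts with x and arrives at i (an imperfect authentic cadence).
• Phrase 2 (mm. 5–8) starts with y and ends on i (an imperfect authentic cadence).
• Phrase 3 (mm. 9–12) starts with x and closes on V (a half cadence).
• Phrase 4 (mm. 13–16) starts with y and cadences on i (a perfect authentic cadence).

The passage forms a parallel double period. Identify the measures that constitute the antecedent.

In a double period the four phrases pair into a large antecedent (phrases 1–2, ending imperfect authentic cadence) and a large consequent (phrases 3–4, ending perfect authentic cadence). The antecedent spans bars 1–8.

measures 1–8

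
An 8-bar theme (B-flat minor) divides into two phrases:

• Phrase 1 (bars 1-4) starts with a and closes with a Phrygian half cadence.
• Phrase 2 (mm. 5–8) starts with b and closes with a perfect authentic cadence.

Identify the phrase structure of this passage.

Phrase 1 ends with a Phrygian half cadence (weaker) and phrase 2 with a perfect authentic cadence (stronger): antecedent + consequent = a period.
The two phrases open with different material (a / b), so the period is contrasting.

contrasting period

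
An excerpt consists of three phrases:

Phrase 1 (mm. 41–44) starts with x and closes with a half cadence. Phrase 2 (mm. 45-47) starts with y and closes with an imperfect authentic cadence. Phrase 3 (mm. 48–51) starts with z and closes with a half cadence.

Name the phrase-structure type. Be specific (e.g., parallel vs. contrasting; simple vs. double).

phrase group

The final phrase closes with a half cadence, which is not stronger than the preceding imperfect authentic cadence; the 3 phrases lack an overall antecedent–consequent design and so form a phrase group.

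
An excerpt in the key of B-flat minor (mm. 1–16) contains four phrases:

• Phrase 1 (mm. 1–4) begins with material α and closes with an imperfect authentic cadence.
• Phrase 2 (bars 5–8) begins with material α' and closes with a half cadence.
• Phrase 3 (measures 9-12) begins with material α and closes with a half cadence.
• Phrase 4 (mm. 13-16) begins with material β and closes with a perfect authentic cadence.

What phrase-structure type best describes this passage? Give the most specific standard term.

Four phrases in two halves: the first half (bars 1-8) ends with a half cadence, the second (measures 9–16) with a perfect authentic cadence — a large antecedent–consequent pair, i.e. a double period.
Phrase 3 begins with the same material as phrase 1, making it parallel.

parallel double period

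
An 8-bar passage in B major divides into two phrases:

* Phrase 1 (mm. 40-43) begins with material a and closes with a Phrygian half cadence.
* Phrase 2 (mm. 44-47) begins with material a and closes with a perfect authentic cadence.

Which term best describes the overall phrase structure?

parallel period

Phrase 1 ends with a Phrygian half cadence (weaker) and phrase 2 with a perfect authentic cadence (stronger): antecedent + consequent = a period.
The two phrases open with the same material (a / a), so the period is parallel.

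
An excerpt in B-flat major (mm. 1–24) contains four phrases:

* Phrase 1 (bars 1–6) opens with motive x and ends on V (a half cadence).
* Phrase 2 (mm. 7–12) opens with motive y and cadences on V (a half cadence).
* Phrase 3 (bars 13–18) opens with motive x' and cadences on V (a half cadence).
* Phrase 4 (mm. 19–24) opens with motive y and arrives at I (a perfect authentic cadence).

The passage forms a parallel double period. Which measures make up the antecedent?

measures 1–12

In a double period the four phrases pair into a large antecedent (phrases 1–2, ending half cadence) and a large consequent (phrases 3–4, ending perfect authentic cadence). The antecedent spans mm. 1-12.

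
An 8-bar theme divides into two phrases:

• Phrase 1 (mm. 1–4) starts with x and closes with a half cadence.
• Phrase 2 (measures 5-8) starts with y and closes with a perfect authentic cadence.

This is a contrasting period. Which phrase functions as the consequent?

The phrase ending with the weaker cadence (half cadence) is the antecedent; the one ending more conclusively (perfect authentic cadence) is the consequent. The consequent is phrase 2.

phrase 2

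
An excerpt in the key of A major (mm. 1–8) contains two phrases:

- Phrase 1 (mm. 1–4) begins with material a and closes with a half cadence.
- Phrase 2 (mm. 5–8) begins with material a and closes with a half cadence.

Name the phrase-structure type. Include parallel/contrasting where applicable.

repeated phrase

Both phrases have the same opening (a) and the same cadence (half cadence): the second is a restatement, not a consequent, so this is a repeated phrase rather than a period.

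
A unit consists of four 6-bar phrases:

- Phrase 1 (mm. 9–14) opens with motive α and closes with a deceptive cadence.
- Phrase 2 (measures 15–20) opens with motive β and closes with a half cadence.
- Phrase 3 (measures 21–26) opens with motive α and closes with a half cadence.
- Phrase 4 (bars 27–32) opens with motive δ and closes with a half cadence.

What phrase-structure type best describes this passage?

Phrase 4 ends with a half cadence, no stronger than phrase 2's half cadence, so the four phrases do not form a double period; nor do phrases 3–4 duplicate 1–2, so it is not a repeated period. With no phrase reaching a conclusive cadence, the passage is a phrase group.

phrase group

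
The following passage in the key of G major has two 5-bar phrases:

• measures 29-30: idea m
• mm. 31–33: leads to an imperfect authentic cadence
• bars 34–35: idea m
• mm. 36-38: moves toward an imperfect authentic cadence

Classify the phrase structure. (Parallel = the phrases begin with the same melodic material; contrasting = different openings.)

repeated phrase

Both phrases have the same opening (m) and the same cadence (imperfect authentic cadence): the second is a restatement, not a consequent, so this is a repeated phrase rather than a period.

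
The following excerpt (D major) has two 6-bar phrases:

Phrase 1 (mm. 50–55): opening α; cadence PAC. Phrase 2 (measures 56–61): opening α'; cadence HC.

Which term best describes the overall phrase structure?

The second phrase closes with a half cadence, which is not stronger than the first phrase's perfect authentic cadence; without a weak→strong cadential pair there is no antecedent–consequent relationship, so this is a phrase group rather than a period.

phrase group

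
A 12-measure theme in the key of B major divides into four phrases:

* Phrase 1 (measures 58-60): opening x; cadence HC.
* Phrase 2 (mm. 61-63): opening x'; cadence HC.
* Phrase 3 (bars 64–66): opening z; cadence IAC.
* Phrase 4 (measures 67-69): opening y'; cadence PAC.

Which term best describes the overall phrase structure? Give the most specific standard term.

Four phrases in two halves: the first half (measures 58–63) ends with a half cadence, the second (measures 64–69) with a perfect authentic cadence — a large antecedent–consequent pair, i.e. a double period.
Phrase 3 begins with different material from phrase 1, making it contrasting.

contrasting double period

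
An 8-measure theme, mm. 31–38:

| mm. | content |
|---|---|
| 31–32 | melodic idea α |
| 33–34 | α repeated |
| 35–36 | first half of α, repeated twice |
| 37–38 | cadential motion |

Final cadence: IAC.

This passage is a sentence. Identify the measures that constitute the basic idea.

The presentation of a sentence is the basic idea (bars 31–32) plus its repetition (mm. 33–34); the basic idea is therefore mm. 31–32.

measures 31–32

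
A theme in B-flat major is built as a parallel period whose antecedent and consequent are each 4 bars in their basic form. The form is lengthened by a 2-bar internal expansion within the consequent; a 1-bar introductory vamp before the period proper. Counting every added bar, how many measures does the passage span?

11 measures

Basic parallel period: 4 + 4 = 8 bars.
8 (basic form) + 2 (internal expansion) + 1 (introduction) = 11.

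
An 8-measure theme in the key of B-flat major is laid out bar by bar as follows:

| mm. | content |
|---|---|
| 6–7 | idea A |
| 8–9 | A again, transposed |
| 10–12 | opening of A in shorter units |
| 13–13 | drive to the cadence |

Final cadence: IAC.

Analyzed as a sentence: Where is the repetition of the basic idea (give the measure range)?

measures 8–9

The presentation of a sentence is the basic idea (mm. 6–7) plus its repetition (bars 8–9); the repetition of the basic idea is therefore mm. 8–9.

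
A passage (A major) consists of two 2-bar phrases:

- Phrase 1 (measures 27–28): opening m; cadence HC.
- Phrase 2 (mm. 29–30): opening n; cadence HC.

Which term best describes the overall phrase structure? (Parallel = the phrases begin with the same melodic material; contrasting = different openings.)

phrase group

The second phrase closes with a half cadence, which is not stronger than the first phrase's half cadence; without a weak→strong cadential pair there is no antecedent–consequent relationship, so this is a phrase group rather than a period.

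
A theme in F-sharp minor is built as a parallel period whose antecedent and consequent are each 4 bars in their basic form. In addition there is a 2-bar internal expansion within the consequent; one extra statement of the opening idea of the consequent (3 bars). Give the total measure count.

Basic parallel period: 4 + 4 = 8 bars.
8 (basic form) + 2 (internal expansion) + 3 (extra statement) = 13.

13 measures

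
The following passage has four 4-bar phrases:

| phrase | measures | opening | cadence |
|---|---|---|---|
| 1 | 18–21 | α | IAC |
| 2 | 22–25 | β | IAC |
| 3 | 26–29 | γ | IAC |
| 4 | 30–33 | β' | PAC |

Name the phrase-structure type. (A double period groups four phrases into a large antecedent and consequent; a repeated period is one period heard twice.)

contrasting double period

Four phrases in two halves: the first half (mm. 18–25) ends with an imperfect authentic cadence, the second (mm. 26-33) with a perfect authentic cadence — a large antecedent–consequent pair, i.e. a double period.
Phrase 3 begins with different material from phrase 1, making it contrasting.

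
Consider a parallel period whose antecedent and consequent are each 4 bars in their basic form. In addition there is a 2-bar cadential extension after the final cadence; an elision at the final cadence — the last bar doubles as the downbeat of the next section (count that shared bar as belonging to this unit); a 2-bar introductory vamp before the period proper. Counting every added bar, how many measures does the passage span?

Basic parallel period: 4 + 4 = 8 bars.
8 (basic form) + 2 (cadential extension) + 2 (introduction) = 12.
The elision shares a bar with the next section but does not change this unit's count.

12 measures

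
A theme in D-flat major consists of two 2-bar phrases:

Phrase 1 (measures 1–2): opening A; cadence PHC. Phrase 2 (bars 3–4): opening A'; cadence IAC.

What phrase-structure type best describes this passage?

parallel period

Phrase 1 ends with a Phrygian half cadence (weaker) and phrase 2 with an imperfect authentic cadence (stronger): antecedent + consequent = a period.
The two phrases open with the same material (A / A'), so the period is parallel.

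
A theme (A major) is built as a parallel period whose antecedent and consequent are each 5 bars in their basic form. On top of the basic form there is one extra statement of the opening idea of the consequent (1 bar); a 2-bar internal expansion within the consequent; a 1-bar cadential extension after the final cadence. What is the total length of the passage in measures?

Basic parallel period: 5 + 5 = 10 bars.
10 (basic form) + 1 (extra statement) + 2 (internal expansion) + 1 (cadential extension) = 14.

14 measures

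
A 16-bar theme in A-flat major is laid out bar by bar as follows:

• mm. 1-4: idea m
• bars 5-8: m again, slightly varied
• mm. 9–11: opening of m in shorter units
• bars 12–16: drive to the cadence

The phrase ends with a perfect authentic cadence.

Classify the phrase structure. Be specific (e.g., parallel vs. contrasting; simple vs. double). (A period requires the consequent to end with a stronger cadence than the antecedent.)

Basic idea (mm. 1–4) + its repetition (bars 5–8) form the presentation; fragmentation and cadence (mm. 9–16) form the continuation — the 16-bar whole is a sentence.

sentence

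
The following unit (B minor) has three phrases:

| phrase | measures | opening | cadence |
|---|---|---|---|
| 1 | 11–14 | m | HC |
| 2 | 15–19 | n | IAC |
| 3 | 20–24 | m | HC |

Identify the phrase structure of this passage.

phrase group

The final phrase closes with a half cadence, which is not stronger than the preceding imperfect authentic cadence; the 3 phrases lack an overall antecedent–consequent design and so form a phrase group.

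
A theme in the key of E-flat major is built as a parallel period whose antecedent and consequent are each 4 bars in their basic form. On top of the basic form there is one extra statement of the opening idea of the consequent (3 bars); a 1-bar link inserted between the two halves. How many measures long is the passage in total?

12 measures

Basic parallel period: 4 + 4 = 8 bars.
8 (basic form) + 3 (extra statement) + 1 (link) = 12.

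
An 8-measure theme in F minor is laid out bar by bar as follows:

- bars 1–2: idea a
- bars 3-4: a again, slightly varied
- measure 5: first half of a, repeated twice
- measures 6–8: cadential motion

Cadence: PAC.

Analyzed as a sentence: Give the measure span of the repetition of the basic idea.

measures 3–4

The presentation of a sentence is the basic idea (mm. 1–2) plus its repetition (measures 3–4); the repetition of the basic idea is therefore mm. 3–4.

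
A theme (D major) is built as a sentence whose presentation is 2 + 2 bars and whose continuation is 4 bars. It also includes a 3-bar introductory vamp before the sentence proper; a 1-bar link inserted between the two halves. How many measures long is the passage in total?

12 measures

Basic sentence: 2 + 2 + 4 = 8 bars.
8 (basic form) + 3 (introduction) + 1 (link) = 12.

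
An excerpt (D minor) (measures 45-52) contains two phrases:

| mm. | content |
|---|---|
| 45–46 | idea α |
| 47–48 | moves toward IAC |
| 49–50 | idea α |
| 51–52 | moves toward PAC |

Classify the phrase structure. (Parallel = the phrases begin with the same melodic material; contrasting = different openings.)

parallel period

Phrase 1 ends with an imperfect authentic cadence (weaker) and phrase 2 with a perfect authentic cadence (stronger): antecedent + consequent = a period.
The two phrases open with the same material (α / α), so the period is parallel.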